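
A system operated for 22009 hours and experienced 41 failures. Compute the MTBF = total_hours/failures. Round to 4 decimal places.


total_hours = 22009
failures = 41
MTBF = 22009 / 41
MTBF = 536.8049

536.8049


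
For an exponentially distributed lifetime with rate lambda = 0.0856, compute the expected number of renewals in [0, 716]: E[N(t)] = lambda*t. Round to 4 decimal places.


lambda = 0.0856
t = 716
E[N(t)] = lambda * t
E[N(t)] = 0.0856 * 716
E[N(t)] = 61.2896

61.2896


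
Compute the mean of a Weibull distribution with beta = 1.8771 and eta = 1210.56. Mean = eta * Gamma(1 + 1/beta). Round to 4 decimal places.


beta = 1.8771, eta = 1210.56
1/beta = 0.5327
1 + 1/beta = 1.5327
Gamma(1.5327) = 0.8877
Mean = 1210.56 * 0.8877
Mean = 1074.6462

1074.6462


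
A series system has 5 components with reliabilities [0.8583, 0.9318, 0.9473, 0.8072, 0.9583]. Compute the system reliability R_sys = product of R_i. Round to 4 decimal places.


Components: [0.8583, 0.9318, 0.9473, 0.8072, 0.9583]
After component 1 (R=0.8583): product = 0.8583
After component 2 (R=0.9318): product = 0.7998
After component 3 (R=0.9473): product = 0.7576
After component 4 (R=0.8072): product = 0.6115
After component 5 (R=0.9583): product = 0.586
R_sys = 0.586

0.586


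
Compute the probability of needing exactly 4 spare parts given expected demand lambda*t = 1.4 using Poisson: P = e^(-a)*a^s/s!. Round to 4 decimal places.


a = 1.4, s = 4
e^(-a) = e^(-1.4) = 0.2466
a^s = 1.4^4 = 3.8416
s! = 24
P = 0.2466 * 3.8416 / 24
P = 0.0395

0.0395


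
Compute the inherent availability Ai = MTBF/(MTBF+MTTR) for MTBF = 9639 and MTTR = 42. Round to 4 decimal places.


MTBF = 9639
MTTR = 42
MTBF + MTTR = 9681
Ai = 9639 / 9681
Ai = 0.9957

0.9957


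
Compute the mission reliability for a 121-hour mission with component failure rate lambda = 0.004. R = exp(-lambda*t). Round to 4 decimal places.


lambda = 0.004
mission_time = 121
lambda * t = 0.004 * 121 = 0.484
R = exp(-0.484)
R = 0.6163

0.6163


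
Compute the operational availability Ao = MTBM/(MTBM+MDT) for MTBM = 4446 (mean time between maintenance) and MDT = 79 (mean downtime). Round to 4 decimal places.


MTBM = 4446
MDT = 79
MTBM + MDT = 4525
Ao = 4446 / 4525
Ao = 0.9825

0.9825


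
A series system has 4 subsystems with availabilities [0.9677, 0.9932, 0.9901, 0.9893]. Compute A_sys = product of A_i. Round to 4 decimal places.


Subsystems: [0.9677, 0.9932, 0.9901, 0.9893]
After subsystem 1 (A=0.9677): product = 0.9677
After subsystem 2 (A=0.9932): product = 0.9611
After subsystem 3 (A=0.9901): product = 0.9516
After subsystem 4 (A=0.9893): product = 0.9414
A_sys = 0.9414

0.9414


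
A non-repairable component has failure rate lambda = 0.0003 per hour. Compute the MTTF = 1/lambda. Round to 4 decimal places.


lambda = 0.0003
MTTF = 1 / 0.0003
MTTF = 3333.3333

3333.3333


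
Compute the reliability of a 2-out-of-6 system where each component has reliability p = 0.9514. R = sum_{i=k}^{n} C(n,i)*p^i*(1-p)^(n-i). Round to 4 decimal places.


k = 2, n = 6, p = 0.9514
i=2: C(6,2)=15 * 0.9514^2 * 0.0486^4 = 0.0001
i=3: C(6,3)=20 * 0.9514^3 * 0.0486^3 = 0.002
i=4: C(6,4)=15 * 0.9514^4 * 0.0486^2 = 0.029
i=5: C(6,5)=6 * 0.9514^5 * 0.0486^1 = 0.2273
i=6: C(6,6)=1 * 0.9514^6 * 0.0486^0 = 0.7416
R = sum of terms = 1.0

1.0


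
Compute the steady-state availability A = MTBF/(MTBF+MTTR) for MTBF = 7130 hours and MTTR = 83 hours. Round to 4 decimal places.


MTBF = 7130
MTTR = 83
MTBF + MTTR = 7213
A = 7130 / 7213
A = 0.9885

0.9885


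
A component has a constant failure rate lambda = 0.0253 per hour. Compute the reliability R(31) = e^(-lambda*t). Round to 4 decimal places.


lambda = 0.0253
t = 31
lambda * t = 0.7843
R(t) = e^(-0.7843)
R(t) = 0.4564

0.4564


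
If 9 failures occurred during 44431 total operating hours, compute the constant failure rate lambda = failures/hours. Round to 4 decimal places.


failures = 9
total_hours = 44431
lambda = 9 / 44431
lambda = 0.0002

0.0002


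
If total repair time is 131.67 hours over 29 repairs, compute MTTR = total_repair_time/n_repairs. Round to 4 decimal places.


total_repair_time = 131.67
n_repairs = 29
MTTR = 131.67 / 29
MTTR = 4.5403

4.5403


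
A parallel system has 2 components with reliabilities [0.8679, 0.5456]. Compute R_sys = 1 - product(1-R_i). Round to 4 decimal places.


Components: [0.8679, 0.5456]
(1 - 0.8679) = 0.1321, running product = 0.1321
(1 - 0.5456) = 0.4544, running product = 0.06
Product of (1-R_i) = 0.06
R_sys = 1 - 0.06 = 0.94

0.94


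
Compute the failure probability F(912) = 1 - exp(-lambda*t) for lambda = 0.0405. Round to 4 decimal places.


lambda = 0.0405, t = 912
lambda * t = 36.936
exp(-36.936) = 0.0
F(t) = 1 - 0.0
F(t) = 1.0

1.0


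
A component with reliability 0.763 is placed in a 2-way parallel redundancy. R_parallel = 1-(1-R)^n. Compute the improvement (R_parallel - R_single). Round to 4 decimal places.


R_single = 0.763, n = 2
1 - R_single = 0.237
(1 - R_single)^n = 0.237^2 = 0.0562
R_parallel = 1 - 0.0562 = 0.9438
Improvement = 0.9438 - 0.763
Improvement = 0.1808

0.1808


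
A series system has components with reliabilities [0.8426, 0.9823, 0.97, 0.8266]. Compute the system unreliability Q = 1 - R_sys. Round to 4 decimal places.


Components: [0.8426, 0.9823, 0.97, 0.8266]
After component 1: product = 0.8426
After component 2: product = 0.8277
After component 3: product = 0.8029
After component 4: product = 0.6636
R_sys = 0.6636
Q = 1 - 0.6636 = 0.3364

0.3364


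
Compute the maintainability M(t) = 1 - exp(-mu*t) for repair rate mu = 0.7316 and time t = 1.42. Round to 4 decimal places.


mu = 0.7316, t = 1.42
mu * t = 0.7316 * 1.42 = 1.0389
exp(-1.0389) = 0.3539
M(t) = 1 - 0.3539
M(t) = 0.6461

0.6461


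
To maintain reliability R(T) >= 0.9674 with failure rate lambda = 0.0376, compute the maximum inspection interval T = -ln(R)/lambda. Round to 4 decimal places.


R_target = 0.9674
lambda = 0.0376
-ln(0.9674) = 0.0331
T = 0.0331 / 0.0376
T = 0.8815

0.8815


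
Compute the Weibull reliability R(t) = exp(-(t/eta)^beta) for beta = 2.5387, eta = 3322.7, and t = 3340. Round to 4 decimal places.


beta = 2.5387, eta = 3322.7, t = 3340
t/eta = 3340 / 3322.7 = 1.0052
(t/eta)^beta = 1.0052^2.5387 = 1.0133
R(t) = exp(-1.0133)
R(t) = 0.363

0.363


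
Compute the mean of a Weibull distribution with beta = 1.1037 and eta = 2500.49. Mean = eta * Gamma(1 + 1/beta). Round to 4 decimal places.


beta = 1.1037, eta = 2500.49
1/beta = 0.906
1 + 1/beta = 1.906
Gamma(1.906) = 0.9639
Mean = 2500.49 * 0.9639
Mean = 2410.0982

2410.0982


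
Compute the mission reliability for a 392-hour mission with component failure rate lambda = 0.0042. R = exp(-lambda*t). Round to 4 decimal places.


lambda = 0.0042
mission_time = 392
lambda * t = 0.0042 * 392 = 1.6464
R = exp(-1.6464)
R = 0.1927

0.1927


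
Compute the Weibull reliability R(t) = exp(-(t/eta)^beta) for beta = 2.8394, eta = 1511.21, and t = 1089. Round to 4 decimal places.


beta = 2.8394, eta = 1511.21, t = 1089
t/eta = 1089 / 1511.21 = 0.7206
(t/eta)^beta = 0.7206^2.8394 = 0.3944
R(t) = exp(-0.3944)
R(t) = 0.6741

0.6741


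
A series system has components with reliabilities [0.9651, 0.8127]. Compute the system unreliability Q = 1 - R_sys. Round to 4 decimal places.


Components: [0.9651, 0.8127]
After component 1: product = 0.9651
After component 2: product = 0.7843
R_sys = 0.7843
Q = 1 - 0.7843 = 0.2157

0.2157


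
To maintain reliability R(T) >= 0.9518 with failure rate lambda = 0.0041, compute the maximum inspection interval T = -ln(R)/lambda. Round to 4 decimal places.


R_target = 0.9518
lambda = 0.0041
-ln(0.9518) = 0.0494
T = 0.0494 / 0.0041
T = 12.0489

12.0489


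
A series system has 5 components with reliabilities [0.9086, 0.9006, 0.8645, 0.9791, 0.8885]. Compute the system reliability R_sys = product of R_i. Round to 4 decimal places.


Components: [0.9086, 0.9006, 0.8645, 0.9791, 0.8885]
After component 1 (R=0.9086): product = 0.9086
After component 2 (R=0.9006): product = 0.8183
After component 3 (R=0.8645): product = 0.7074
After component 4 (R=0.9791): product = 0.6926
After component 5 (R=0.8885): product = 0.6154
R_sys = 0.6154

0.6154


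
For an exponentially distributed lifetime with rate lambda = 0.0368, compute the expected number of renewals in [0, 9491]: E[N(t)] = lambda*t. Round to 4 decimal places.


lambda = 0.0368
t = 9491
E[N(t)] = lambda * t
E[N(t)] = 0.0368 * 9491
E[N(t)] = 349.2688

349.2688


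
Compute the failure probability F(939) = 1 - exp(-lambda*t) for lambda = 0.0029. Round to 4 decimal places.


lambda = 0.0029, t = 939
lambda * t = 2.7231
exp(-2.7231) = 0.0657
F(t) = 1 - 0.0657
F(t) = 0.9343

0.9343


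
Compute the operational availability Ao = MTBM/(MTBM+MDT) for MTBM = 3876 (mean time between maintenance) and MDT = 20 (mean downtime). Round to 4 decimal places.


MTBM = 3876
MDT = 20
MTBM + MDT = 3896
Ao = 3876 / 3896
Ao = 0.9949

0.9949


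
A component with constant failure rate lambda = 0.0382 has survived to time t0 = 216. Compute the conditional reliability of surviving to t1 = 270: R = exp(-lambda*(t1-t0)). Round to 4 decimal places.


lambda = 0.0382
t0 = 216, t1 = 270
t1 - t0 = 54
lambda * (t1-t0) = 0.0382 * 54 = 2.0628
R = exp(-2.0628)
R = 0.1271

0.1271


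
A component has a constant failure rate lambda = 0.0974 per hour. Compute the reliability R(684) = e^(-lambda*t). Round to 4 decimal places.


lambda = 0.0974
t = 684
lambda * t = 66.6216
R(t) = e^(-66.6216)
R(t) = 0.0

0.0


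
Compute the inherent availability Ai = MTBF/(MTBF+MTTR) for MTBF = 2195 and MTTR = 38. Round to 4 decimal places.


MTBF = 2195
MTTR = 38
MTBF + MTTR = 2233
Ai = 2195 / 2233
Ai = 0.983

0.983


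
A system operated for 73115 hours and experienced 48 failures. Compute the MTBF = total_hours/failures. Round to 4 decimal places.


total_hours = 73115
failures = 48
MTBF = 73115 / 48
MTBF = 1523.2292

1523.2292


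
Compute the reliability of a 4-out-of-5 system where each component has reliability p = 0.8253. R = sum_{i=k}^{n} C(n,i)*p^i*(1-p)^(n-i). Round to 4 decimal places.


k = 4, n = 5, p = 0.8253
i=4: C(5,4)=5 * 0.8253^4 * 0.1747^1 = 0.4052
i=5: C(5,5)=1 * 0.8253^5 * 0.1747^0 = 0.3829
R = sum of terms = 0.7881

0.7881


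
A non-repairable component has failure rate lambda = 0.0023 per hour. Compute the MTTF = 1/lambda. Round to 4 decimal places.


lambda = 0.0023
MTTF = 1 / 0.0023
MTTF = 434.7826

434.7826


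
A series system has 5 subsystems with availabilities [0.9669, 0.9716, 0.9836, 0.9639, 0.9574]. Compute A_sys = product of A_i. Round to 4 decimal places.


Subsystems: [0.9669, 0.9716, 0.9836, 0.9639, 0.9574]
After subsystem 1 (A=0.9669): product = 0.9669
After subsystem 2 (A=0.9716): product = 0.9394
After subsystem 3 (A=0.9836): product = 0.924
After subsystem 4 (A=0.9639): product = 0.8907
After subsystem 5 (A=0.9574): product = 0.8527
A_sys = 0.8527

0.8527


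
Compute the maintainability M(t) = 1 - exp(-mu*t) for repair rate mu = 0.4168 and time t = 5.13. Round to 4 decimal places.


mu = 0.4168, t = 5.13
mu * t = 0.4168 * 5.13 = 2.1382
exp(-2.1382) = 0.1179
M(t) = 1 - 0.1179
M(t) = 0.8821

0.8821


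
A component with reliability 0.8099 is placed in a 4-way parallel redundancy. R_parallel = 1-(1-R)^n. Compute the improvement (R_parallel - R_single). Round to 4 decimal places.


R_single = 0.8099, n = 4
1 - R_single = 0.1901
(1 - R_single)^n = 0.1901^4 = 0.0013
R_parallel = 1 - 0.0013 = 0.9987
Improvement = 0.9987 - 0.8099
Improvement = 0.1888

0.1888


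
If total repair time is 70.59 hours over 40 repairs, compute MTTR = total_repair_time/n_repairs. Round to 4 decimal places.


total_repair_time = 70.59
n_repairs = 40
MTTR = 70.59 / 40
MTTR = 1.7648

1.7648


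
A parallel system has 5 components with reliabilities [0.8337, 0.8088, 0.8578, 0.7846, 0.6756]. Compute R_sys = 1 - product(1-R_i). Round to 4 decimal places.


Components: [0.8337, 0.8088, 0.8578, 0.7846, 0.6756]
(1 - 0.8337) = 0.1663, running product = 0.1663
(1 - 0.8088) = 0.1912, running product = 0.0318
(1 - 0.8578) = 0.1422, running product = 0.0045
(1 - 0.7846) = 0.2154, running product = 0.001
(1 - 0.6756) = 0.3244, running product = 0.0003
Product of (1-R_i) = 0.0003
R_sys = 1 - 0.0003 = 0.9997

0.9997


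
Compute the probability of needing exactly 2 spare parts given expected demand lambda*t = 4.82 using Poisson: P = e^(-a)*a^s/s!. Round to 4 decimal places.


a = 4.82, s = 2
e^(-a) = e^(-4.82) = 0.0081
a^s = 4.82^2 = 23.2324
s! = 2
P = 0.0081 * 23.2324 / 2
P = 0.0937

0.0937


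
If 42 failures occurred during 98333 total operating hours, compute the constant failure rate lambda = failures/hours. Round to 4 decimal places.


failures = 42
total_hours = 98333
lambda = 42 / 98333
lambda = 0.0004

0.0004


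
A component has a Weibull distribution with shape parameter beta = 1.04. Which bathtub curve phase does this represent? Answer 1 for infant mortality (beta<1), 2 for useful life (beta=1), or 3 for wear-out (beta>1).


beta = 1.04
Compare beta to 1:
beta < 1 => infant mortality (phase 1)
beta = 1 => useful life (phase 2)
beta > 1 => wear-out (phase 3)
Since beta = 1.04, this is wear-out (increasing failure rate)
Phase = 3

3


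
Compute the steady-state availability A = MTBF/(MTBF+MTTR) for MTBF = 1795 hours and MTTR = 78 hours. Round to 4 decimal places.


MTBF = 1795
MTTR = 78
MTBF + MTTR = 1873
A = 1795 / 1873
A = 0.9584

0.9584


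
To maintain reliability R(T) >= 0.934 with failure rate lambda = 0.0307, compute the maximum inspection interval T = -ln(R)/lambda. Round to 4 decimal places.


R_target = 0.934
lambda = 0.0307
-ln(0.934) = 0.0683
T = 0.0683 / 0.0307
T = 2.2241

2.2241


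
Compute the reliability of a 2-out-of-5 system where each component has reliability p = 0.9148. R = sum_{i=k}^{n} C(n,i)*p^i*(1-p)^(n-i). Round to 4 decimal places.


k = 2, n = 5, p = 0.9148
i=2: C(5,2)=10 * 0.9148^2 * 0.0852^3 = 0.0052
i=3: C(5,3)=10 * 0.9148^3 * 0.0852^2 = 0.0556
i=4: C(5,4)=5 * 0.9148^4 * 0.0852^1 = 0.2983
i=5: C(5,5)=1 * 0.9148^5 * 0.0852^0 = 0.6407
R = sum of terms = 0.9998

0.9998


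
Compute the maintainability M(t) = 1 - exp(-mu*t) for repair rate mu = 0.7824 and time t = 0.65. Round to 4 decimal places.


mu = 0.7824, t = 0.65
mu * t = 0.7824 * 0.65 = 0.5086
exp(-0.5086) = 0.6014
M(t) = 1 - 0.6014
M(t) = 0.3986

0.3986


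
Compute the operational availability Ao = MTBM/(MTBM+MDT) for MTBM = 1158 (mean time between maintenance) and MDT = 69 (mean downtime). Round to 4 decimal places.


MTBM = 1158
MDT = 69
MTBM + MDT = 1227
Ao = 1158 / 1227
Ao = 0.9438

0.9438


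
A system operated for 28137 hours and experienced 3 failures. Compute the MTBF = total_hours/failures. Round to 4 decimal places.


total_hours = 28137
failures = 3
MTBF = 28137 / 3
MTBF = 9379.0

9379.0


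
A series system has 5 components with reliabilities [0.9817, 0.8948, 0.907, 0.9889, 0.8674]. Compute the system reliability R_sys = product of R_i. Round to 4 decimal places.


Components: [0.9817, 0.8948, 0.907, 0.9889, 0.8674]
After component 1 (R=0.9817): product = 0.9817
After component 2 (R=0.8948): product = 0.8784
After component 3 (R=0.907): product = 0.7967
After component 4 (R=0.9889): product = 0.7879
After component 5 (R=0.8674): product = 0.6834
R_sys = 0.6834

0.6834


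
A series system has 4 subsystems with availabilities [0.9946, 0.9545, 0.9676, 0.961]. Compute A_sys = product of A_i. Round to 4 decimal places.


Subsystems: [0.9946, 0.9545, 0.9676, 0.961]
After subsystem 1 (A=0.9946): product = 0.9946
After subsystem 2 (A=0.9545): product = 0.9493
After subsystem 3 (A=0.9676): product = 0.9186
After subsystem 4 (A=0.961): product = 0.8828
A_sys = 0.8828

0.8828


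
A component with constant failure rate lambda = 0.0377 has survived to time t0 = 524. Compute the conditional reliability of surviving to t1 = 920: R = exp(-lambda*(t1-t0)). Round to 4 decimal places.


lambda = 0.0377
t0 = 524, t1 = 920
t1 - t0 = 396
lambda * (t1-t0) = 0.0377 * 396 = 14.9292
R = exp(-14.9292)
R = 0.0

0.0


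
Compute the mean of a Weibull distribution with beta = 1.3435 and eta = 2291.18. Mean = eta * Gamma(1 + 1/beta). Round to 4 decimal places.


beta = 1.3435, eta = 2291.18
1/beta = 0.7443
1 + 1/beta = 1.7443
Gamma(1.7443) = 0.9178
Mean = 2291.18 * 0.9178
Mean = 2102.8081

2102.8081


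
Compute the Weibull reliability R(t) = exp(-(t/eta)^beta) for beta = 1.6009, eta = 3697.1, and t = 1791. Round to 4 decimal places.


beta = 1.6009, eta = 3697.1, t = 1791
t/eta = 1791 / 3697.1 = 0.4844
(t/eta)^beta = 0.4844^1.6009 = 0.3134
R(t) = exp(-0.3134)
R(t) = 0.731

0.731


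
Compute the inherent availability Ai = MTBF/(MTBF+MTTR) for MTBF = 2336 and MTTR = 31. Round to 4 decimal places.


MTBF = 2336
MTTR = 31
MTBF + MTTR = 2367
Ai = 2336 / 2367
Ai = 0.9869

0.9869


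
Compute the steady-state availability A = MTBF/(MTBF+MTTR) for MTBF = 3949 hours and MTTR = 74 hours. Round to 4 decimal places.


MTBF = 3949
MTTR = 74
MTBF + MTTR = 4023
A = 3949 / 4023
A = 0.9816

0.9816


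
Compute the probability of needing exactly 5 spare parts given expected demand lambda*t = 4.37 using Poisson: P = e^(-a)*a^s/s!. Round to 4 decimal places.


a = 4.37, s = 5
e^(-a) = e^(-4.37) = 0.0127
a^s = 4.37^5 = 1593.7022
s! = 120
P = 0.0127 * 1593.7022 / 120
P = 0.168

0.168


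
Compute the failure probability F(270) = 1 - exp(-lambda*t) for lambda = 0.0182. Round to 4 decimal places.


lambda = 0.0182, t = 270
lambda * t = 4.914
exp(-4.914) = 0.0073
F(t) = 1 - 0.0073
F(t) = 0.9927

0.9927


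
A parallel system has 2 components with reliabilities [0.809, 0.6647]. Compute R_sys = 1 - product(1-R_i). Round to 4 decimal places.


Components: [0.809, 0.6647]
(1 - 0.809) = 0.191, running product = 0.191
(1 - 0.6647) = 0.3353, running product = 0.064
Product of (1-R_i) = 0.064
R_sys = 1 - 0.064 = 0.936

0.936


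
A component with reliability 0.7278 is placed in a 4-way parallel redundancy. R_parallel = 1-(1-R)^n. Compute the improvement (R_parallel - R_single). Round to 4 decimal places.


R_single = 0.7278, n = 4
1 - R_single = 0.2722
(1 - R_single)^n = 0.2722^4 = 0.0055
R_parallel = 1 - 0.0055 = 0.9945
Improvement = 0.9945 - 0.7278
Improvement = 0.2667

0.2667


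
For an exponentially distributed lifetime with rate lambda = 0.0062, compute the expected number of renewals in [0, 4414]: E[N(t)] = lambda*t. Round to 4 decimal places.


lambda = 0.0062
t = 4414
E[N(t)] = lambda * t
E[N(t)] = 0.0062 * 4414
E[N(t)] = 27.3668

27.3668


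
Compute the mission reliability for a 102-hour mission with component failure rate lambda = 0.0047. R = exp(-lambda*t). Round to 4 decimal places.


lambda = 0.0047
mission_time = 102
lambda * t = 0.0047 * 102 = 0.4794
R = exp(-0.4794)
R = 0.6192

0.6192


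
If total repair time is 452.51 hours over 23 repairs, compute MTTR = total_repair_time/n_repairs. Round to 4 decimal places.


total_repair_time = 452.51
n_repairs = 23
MTTR = 452.51 / 23
MTTR = 19.6743

19.6743


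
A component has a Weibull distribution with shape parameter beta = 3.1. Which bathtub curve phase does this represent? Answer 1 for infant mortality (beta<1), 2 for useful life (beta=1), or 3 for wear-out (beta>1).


beta = 3.1
Compare beta to 1:
beta < 1 => infant mortality (phase 1)
beta = 1 => useful life (phase 2)
beta > 1 => wear-out (phase 3)
Since beta = 3.1, this is wear-out (increasing failure rate)
Phase = 3

3


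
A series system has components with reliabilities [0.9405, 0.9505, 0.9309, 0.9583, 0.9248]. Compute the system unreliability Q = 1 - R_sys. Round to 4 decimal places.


Components: [0.9405, 0.9505, 0.9309, 0.9583, 0.9248]
After component 1: product = 0.9405
After component 2: product = 0.8939
After component 3: product = 0.8322
After component 4: product = 0.7975
After component 5: product = 0.7375
R_sys = 0.7375
Q = 1 - 0.7375 = 0.2625

0.2625


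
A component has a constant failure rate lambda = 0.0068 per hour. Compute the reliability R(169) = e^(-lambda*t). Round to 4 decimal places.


lambda = 0.0068
t = 169
lambda * t = 1.1492
R(t) = e^(-1.1492)
R(t) = 0.3169

0.3169


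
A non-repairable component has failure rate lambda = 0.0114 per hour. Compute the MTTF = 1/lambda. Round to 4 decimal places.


lambda = 0.0114
MTTF = 1 / 0.0114
MTTF = 87.7193

87.7193


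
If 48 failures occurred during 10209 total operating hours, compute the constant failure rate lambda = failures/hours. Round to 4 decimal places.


failures = 48
total_hours = 10209
lambda = 48 / 10209
lambda = 0.0047

0.0047


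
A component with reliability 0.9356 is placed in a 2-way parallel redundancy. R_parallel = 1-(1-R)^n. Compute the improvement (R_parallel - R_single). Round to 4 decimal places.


R_single = 0.9356, n = 2
1 - R_single = 0.0644
(1 - R_single)^n = 0.0644^2 = 0.0041
R_parallel = 1 - 0.0041 = 0.9959
Improvement = 0.9959 - 0.9356
Improvement = 0.0603

0.0603


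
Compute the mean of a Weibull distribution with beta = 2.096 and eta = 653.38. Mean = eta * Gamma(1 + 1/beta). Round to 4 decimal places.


beta = 2.096, eta = 653.38
1/beta = 0.4771
1 + 1/beta = 1.4771
Gamma(1.4771) = 0.8857
Mean = 653.38 * 0.8857
Mean = 578.7021

578.7021


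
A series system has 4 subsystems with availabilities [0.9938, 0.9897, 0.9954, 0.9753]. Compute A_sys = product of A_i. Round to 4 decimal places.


Subsystems: [0.9938, 0.9897, 0.9954, 0.9753]
After subsystem 1 (A=0.9938): product = 0.9938
After subsystem 2 (A=0.9897): product = 0.9836
After subsystem 3 (A=0.9954): product = 0.979
After subsystem 4 (A=0.9753): product = 0.9549
A_sys = 0.9549

0.9549


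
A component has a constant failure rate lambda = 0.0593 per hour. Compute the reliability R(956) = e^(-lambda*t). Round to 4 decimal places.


lambda = 0.0593
t = 956
lambda * t = 56.6908
R(t) = e^(-56.6908)
R(t) = 0.0

0.0


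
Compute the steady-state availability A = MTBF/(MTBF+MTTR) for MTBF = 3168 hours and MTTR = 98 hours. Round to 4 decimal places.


MTBF = 3168
MTTR = 98
MTBF + MTTR = 3266
A = 3168 / 3266
A = 0.97

0.97


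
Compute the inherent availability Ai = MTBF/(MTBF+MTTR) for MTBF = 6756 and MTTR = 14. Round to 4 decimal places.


MTBF = 6756
MTTR = 14
MTBF + MTTR = 6770
Ai = 6756 / 6770
Ai = 0.9979

0.9979


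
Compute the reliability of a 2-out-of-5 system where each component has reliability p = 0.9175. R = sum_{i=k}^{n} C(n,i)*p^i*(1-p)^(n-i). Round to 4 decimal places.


k = 2, n = 5, p = 0.9175
i=2: C(5,2)=10 * 0.9175^2 * 0.0825^3 = 0.0047
i=3: C(5,3)=10 * 0.9175^3 * 0.0825^2 = 0.0526
i=4: C(5,4)=5 * 0.9175^4 * 0.0825^1 = 0.2923
i=5: C(5,5)=1 * 0.9175^5 * 0.0825^0 = 0.6502
R = sum of terms = 0.9998

0.9998


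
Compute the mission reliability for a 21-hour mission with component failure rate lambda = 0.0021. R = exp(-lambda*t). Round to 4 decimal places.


lambda = 0.0021
mission_time = 21
lambda * t = 0.0021 * 21 = 0.0441
R = exp(-0.0441)
R = 0.9569

0.9569


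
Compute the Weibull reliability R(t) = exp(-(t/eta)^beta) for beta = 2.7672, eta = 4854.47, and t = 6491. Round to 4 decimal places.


beta = 2.7672, eta = 4854.47, t = 6491
t/eta = 6491 / 4854.47 = 1.3371
(t/eta)^beta = 1.3371^2.7672 = 2.2343
R(t) = exp(-2.2343)
R(t) = 0.1071

0.1071


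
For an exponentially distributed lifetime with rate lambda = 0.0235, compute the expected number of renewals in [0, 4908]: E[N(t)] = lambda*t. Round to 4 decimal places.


lambda = 0.0235
t = 4908
E[N(t)] = lambda * t
E[N(t)] = 0.0235 * 4908
E[N(t)] = 115.338

115.338


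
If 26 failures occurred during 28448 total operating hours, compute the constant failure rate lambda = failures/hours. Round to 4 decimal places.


failures = 26
total_hours = 28448
lambda = 26 / 28448
lambda = 0.0009

0.0009


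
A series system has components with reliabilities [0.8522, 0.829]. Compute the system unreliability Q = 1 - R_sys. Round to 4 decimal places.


Components: [0.8522, 0.829]
After component 1: product = 0.8522
After component 2: product = 0.7065
R_sys = 0.7065
Q = 1 - 0.7065 = 0.2935

0.2935


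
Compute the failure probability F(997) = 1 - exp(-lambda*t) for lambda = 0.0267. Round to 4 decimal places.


lambda = 0.0267, t = 997
lambda * t = 26.6199
exp(-26.6199) = 0.0
F(t) = 1 - 0.0
F(t) = 1.0

1.0


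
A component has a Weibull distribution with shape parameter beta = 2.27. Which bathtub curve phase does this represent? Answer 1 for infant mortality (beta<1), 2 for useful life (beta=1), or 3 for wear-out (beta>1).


beta = 2.27
Compare beta to 1:
beta < 1 => infant mortality (phase 1)
beta = 1 => useful life (phase 2)
beta > 1 => wear-out (phase 3)
Since beta = 2.27, this is wear-out (increasing failure rate)
Phase = 3

3


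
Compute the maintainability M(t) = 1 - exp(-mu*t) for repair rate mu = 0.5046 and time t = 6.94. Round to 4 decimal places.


mu = 0.5046, t = 6.94
mu * t = 0.5046 * 6.94 = 3.5019
exp(-3.5019) = 0.0301
M(t) = 1 - 0.0301
M(t) = 0.9699

0.9699


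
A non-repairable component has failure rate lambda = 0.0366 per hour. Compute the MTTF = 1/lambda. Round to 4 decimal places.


lambda = 0.0366
MTTF = 1 / 0.0366
MTTF = 27.3224

27.3224


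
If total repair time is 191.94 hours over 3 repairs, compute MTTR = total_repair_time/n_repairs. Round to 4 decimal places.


total_repair_time = 191.94
n_repairs = 3
MTTR = 191.94 / 3
MTTR = 63.98

63.98


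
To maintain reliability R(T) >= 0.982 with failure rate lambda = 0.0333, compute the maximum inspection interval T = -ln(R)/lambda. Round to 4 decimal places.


R_target = 0.982
lambda = 0.0333
-ln(0.982) = 0.0182
T = 0.0182 / 0.0333
T = 0.5455

0.5455


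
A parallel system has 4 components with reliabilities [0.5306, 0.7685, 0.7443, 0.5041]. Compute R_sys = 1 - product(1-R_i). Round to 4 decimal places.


Components: [0.5306, 0.7685, 0.7443, 0.5041]
(1 - 0.5306) = 0.4694, running product = 0.4694
(1 - 0.7685) = 0.2315, running product = 0.1087
(1 - 0.7443) = 0.2557, running product = 0.0278
(1 - 0.5041) = 0.4959, running product = 0.0138
Product of (1-R_i) = 0.0138
R_sys = 1 - 0.0138 = 0.9862

0.9862


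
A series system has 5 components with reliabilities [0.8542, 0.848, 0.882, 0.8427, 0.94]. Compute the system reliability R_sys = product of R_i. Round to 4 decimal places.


Components: [0.8542, 0.848, 0.882, 0.8427, 0.94]
After component 1 (R=0.8542): product = 0.8542
After component 2 (R=0.848): product = 0.7244
After component 3 (R=0.882): product = 0.6389
After component 4 (R=0.8427): product = 0.5384
After component 5 (R=0.94): product = 0.5061
R_sys = 0.5061

0.5061


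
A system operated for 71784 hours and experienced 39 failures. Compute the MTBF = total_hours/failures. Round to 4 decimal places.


total_hours = 71784
failures = 39
MTBF = 71784 / 39
MTBF = 1840.6154

1840.6154


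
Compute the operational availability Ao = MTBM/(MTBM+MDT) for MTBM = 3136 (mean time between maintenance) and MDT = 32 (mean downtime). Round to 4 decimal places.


MTBM = 3136
MDT = 32
MTBM + MDT = 3168
Ao = 3136 / 3168
Ao = 0.9899

0.9899


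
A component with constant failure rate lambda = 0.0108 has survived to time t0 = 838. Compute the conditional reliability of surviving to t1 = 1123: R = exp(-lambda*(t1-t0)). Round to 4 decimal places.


lambda = 0.0108
t0 = 838, t1 = 1123
t1 - t0 = 285
lambda * (t1-t0) = 0.0108 * 285 = 3.078
R = exp(-3.078)
R = 0.0461

0.0461


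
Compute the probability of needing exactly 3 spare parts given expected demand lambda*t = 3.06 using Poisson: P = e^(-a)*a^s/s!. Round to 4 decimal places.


a = 3.06, s = 3
e^(-a) = e^(-3.06) = 0.0469
a^s = 3.06^3 = 28.6526
s! = 6
P = 0.0469 * 28.6526 / 6
P = 0.2239

0.2239


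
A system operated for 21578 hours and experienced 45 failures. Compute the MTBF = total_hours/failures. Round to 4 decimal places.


total_hours = 21578
failures = 45
MTBF = 21578 / 45
MTBF = 479.5111

479.5111


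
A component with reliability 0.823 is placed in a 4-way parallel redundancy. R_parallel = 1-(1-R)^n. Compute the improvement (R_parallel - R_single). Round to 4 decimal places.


R_single = 0.823, n = 4
1 - R_single = 0.177
(1 - R_single)^n = 0.177^4 = 0.001
R_parallel = 1 - 0.001 = 0.999
Improvement = 0.999 - 0.823
Improvement = 0.176

0.176


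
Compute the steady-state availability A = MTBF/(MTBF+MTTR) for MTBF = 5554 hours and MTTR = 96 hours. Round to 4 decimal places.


MTBF = 5554
MTTR = 96
MTBF + MTTR = 5650
A = 5554 / 5650
A = 0.983

0.983


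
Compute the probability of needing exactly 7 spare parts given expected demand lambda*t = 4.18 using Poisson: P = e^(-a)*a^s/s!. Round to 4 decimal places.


a = 4.18, s = 7
e^(-a) = e^(-4.18) = 0.0153
a^s = 4.18^7 = 22296.3602
s! = 5040
P = 0.0153 * 22296.3602 / 5040
P = 0.0677

0.0677


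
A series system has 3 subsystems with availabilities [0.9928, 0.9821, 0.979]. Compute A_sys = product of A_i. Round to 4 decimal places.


Subsystems: [0.9928, 0.9821, 0.979]
After subsystem 1 (A=0.9928): product = 0.9928
After subsystem 2 (A=0.9821): product = 0.975
After subsystem 3 (A=0.979): product = 0.9546
A_sys = 0.9546

0.9546


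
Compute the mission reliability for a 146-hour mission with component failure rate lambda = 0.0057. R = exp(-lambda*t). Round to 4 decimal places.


lambda = 0.0057
mission_time = 146
lambda * t = 0.0057 * 146 = 0.8322
R = exp(-0.8322)
R = 0.4351

0.4351


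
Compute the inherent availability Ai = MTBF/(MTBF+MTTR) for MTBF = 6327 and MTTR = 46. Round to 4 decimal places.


MTBF = 6327
MTTR = 46
MTBF + MTTR = 6373
Ai = 6327 / 6373
Ai = 0.9928

0.9928


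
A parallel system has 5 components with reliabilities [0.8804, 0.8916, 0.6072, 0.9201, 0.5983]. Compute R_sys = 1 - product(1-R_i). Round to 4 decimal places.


Components: [0.8804, 0.8916, 0.6072, 0.9201, 0.5983]
(1 - 0.8804) = 0.1196, running product = 0.1196
(1 - 0.8916) = 0.1084, running product = 0.013
(1 - 0.6072) = 0.3928, running product = 0.0051
(1 - 0.9201) = 0.0799, running product = 0.0004
(1 - 0.5983) = 0.4017, running product = 0.0002
Product of (1-R_i) = 0.0002
R_sys = 1 - 0.0002 = 0.9998

0.9998


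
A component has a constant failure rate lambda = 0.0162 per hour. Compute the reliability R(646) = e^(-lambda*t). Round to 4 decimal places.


lambda = 0.0162
t = 646
lambda * t = 10.4652
R(t) = e^(-10.4652)
R(t) = 0.0

0.0


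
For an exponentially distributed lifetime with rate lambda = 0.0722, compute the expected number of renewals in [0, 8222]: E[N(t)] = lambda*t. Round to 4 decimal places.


lambda = 0.0722
t = 8222
E[N(t)] = lambda * t
E[N(t)] = 0.0722 * 8222
E[N(t)] = 593.6284

593.6284


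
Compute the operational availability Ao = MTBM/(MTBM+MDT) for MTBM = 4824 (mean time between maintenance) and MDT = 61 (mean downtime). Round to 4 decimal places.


MTBM = 4824
MDT = 61
MTBM + MDT = 4885
Ao = 4824 / 4885
Ao = 0.9875

0.9875


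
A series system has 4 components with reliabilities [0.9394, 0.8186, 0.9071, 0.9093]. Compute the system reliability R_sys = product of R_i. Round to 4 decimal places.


Components: [0.9394, 0.8186, 0.9071, 0.9093]
After component 1 (R=0.9394): product = 0.9394
After component 2 (R=0.8186): product = 0.769
After component 3 (R=0.9071): product = 0.6976
After component 4 (R=0.9093): product = 0.6343
R_sys = 0.6343

0.6343


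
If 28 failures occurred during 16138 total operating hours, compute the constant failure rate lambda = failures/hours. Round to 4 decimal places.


failures = 28
total_hours = 16138
lambda = 28 / 16138
lambda = 0.0017

0.0017


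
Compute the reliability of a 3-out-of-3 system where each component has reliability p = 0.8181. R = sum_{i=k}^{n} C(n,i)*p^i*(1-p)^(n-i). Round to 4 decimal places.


k = 3, n = 3, p = 0.8181
i=3: C(3,3)=1 * 0.8181^3 * 0.1819^0 = 0.5475
R = sum of terms = 0.5475

0.5475


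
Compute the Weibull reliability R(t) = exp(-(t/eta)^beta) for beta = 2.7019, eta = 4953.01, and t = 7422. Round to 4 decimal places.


beta = 2.7019, eta = 4953.01, t = 7422
t/eta = 7422 / 4953.01 = 1.4985
(t/eta)^beta = 1.4985^2.7019 = 2.9826
R(t) = exp(-2.9826)
R(t) = 0.0507

0.0507


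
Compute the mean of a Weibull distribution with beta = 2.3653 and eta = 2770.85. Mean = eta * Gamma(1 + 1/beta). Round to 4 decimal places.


beta = 2.3653, eta = 2770.85
1/beta = 0.4228
1 + 1/beta = 1.4228
Gamma(1.4228) = 0.8863
Mean = 2770.85 * 0.8863
Mean = 2455.6881

2455.6881


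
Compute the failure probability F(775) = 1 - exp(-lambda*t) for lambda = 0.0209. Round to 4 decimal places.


lambda = 0.0209, t = 775
lambda * t = 16.1975
exp(-16.1975) = 0.0
F(t) = 1 - 0.0
F(t) = 1.0

1.0


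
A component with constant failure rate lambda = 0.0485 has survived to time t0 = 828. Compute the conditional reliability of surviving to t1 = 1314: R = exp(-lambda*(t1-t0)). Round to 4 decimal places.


lambda = 0.0485
t0 = 828, t1 = 1314
t1 - t0 = 486
lambda * (t1-t0) = 0.0485 * 486 = 23.571
R = exp(-23.571)
R = 0.0

0.0


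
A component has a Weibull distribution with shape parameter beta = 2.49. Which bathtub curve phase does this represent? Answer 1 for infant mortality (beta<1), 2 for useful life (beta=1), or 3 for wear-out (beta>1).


beta = 2.49
Compare beta to 1:
beta < 1 => infant mortality (phase 1)
beta = 1 => useful life (phase 2)
beta > 1 => wear-out (phase 3)
Since beta = 2.49, this is wear-out (increasing failure rate)
Phase = 3

3


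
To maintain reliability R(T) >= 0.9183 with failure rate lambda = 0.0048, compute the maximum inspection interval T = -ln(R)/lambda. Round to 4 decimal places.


R_target = 0.9183
lambda = 0.0048
-ln(0.9183) = 0.0852
T = 0.0852 / 0.0048
T = 17.7565

17.7565


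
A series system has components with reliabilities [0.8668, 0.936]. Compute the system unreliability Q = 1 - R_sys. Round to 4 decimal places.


Components: [0.8668, 0.936]
After component 1: product = 0.8668
After component 2: product = 0.8113
R_sys = 0.8113
Q = 1 - 0.8113 = 0.1887

0.1887


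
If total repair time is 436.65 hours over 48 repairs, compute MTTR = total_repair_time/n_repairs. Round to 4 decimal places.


total_repair_time = 436.65
n_repairs = 48
MTTR = 436.65 / 48
MTTR = 9.0969

9.0969


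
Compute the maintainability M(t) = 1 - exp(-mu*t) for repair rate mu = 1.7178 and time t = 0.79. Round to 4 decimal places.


mu = 1.7178, t = 0.79
mu * t = 1.7178 * 0.79 = 1.3571
exp(-1.3571) = 0.2574
M(t) = 1 - 0.2574
M(t) = 0.7426

0.7426


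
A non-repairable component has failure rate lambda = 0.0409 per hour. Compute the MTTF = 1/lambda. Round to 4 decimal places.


lambda = 0.0409
MTTF = 1 / 0.0409
MTTF = 24.4499

24.4499


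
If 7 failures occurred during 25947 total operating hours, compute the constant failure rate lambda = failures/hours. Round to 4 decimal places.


failures = 7
total_hours = 25947
lambda = 7 / 25947
lambda = 0.0003

0.0003


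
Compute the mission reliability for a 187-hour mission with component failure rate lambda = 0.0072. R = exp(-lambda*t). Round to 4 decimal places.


lambda = 0.0072
mission_time = 187
lambda * t = 0.0072 * 187 = 1.3464
R = exp(-1.3464)
R = 0.2602

0.2602


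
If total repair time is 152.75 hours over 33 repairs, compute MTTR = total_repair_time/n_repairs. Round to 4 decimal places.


total_repair_time = 152.75
n_repairs = 33
MTTR = 152.75 / 33
MTTR = 4.6288

4.6288


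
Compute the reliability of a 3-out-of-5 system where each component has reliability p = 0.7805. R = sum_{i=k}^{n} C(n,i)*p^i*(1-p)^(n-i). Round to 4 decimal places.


k = 3, n = 5, p = 0.7805
i=3: C(5,3)=10 * 0.7805^3 * 0.2195^2 = 0.2291
i=4: C(5,4)=5 * 0.7805^4 * 0.2195^1 = 0.4073
i=5: C(5,5)=1 * 0.7805^5 * 0.2195^0 = 0.2896
R = sum of terms = 0.926

0.926


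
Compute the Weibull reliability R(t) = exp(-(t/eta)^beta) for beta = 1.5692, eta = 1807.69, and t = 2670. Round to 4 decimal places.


beta = 1.5692, eta = 1807.69, t = 2670
t/eta = 2670 / 1807.69 = 1.477
(t/eta)^beta = 1.477^1.5692 = 1.8442
R(t) = exp(-1.8442)
R(t) = 0.1582

0.1582


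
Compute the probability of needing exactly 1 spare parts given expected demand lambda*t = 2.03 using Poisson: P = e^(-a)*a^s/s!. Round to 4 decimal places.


a = 2.03, s = 1
e^(-a) = e^(-2.03) = 0.1313
a^s = 2.03^1 = 2.03
s! = 1
P = 0.1313 * 2.03 / 1
P = 0.2666

0.2666


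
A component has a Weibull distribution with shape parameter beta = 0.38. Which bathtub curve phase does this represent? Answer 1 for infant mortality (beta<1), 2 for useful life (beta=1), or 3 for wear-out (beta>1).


beta = 0.38
Compare beta to 1:
beta < 1 => infant mortality (phase 1)
beta = 1 => useful life (phase 2)
beta > 1 => wear-out (phase 3)
Since beta = 0.38, this is infant mortality (decreasing failure rate)
Phase = 1

1


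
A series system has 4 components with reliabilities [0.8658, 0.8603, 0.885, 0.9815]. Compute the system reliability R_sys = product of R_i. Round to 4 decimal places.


Components: [0.8658, 0.8603, 0.885, 0.9815]
After component 1 (R=0.8658): product = 0.8658
After component 2 (R=0.8603): product = 0.7448
After component 3 (R=0.885): product = 0.6592
After component 4 (R=0.9815): product = 0.647
R_sys = 0.647

0.647


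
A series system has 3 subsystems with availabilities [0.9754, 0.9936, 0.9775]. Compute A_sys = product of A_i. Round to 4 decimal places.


Subsystems: [0.9754, 0.9936, 0.9775]
After subsystem 1 (A=0.9754): product = 0.9754
After subsystem 2 (A=0.9936): product = 0.9692
After subsystem 3 (A=0.9775): product = 0.9474
A_sys = 0.9474

0.9474


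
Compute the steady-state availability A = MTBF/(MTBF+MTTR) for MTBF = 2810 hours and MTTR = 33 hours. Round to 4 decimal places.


MTBF = 2810
MTTR = 33
MTBF + MTTR = 2843
A = 2810 / 2843
A = 0.9884

0.9884


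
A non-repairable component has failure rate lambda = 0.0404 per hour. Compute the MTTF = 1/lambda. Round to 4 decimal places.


lambda = 0.0404
MTTF = 1 / 0.0404
MTTF = 24.7525

24.7525


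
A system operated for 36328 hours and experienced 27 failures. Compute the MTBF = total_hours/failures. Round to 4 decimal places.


total_hours = 36328
failures = 27
MTBF = 36328 / 27
MTBF = 1345.4815

1345.4815


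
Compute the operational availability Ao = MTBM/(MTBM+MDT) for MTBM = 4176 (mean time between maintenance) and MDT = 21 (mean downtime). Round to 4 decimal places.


MTBM = 4176
MDT = 21
MTBM + MDT = 4197
Ao = 4176 / 4197
Ao = 0.995

0.995


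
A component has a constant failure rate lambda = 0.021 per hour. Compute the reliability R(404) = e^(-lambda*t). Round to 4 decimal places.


lambda = 0.021
t = 404
lambda * t = 8.484
R(t) = e^(-8.484)
R(t) = 0.0002

0.0002


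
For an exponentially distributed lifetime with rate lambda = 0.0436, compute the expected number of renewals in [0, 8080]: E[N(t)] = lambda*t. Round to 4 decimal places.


lambda = 0.0436
t = 8080
E[N(t)] = lambda * t
E[N(t)] = 0.0436 * 8080
E[N(t)] = 352.288

352.288


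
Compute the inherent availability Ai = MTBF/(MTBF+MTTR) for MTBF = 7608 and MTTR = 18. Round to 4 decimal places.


MTBF = 7608
MTTR = 18
MTBF + MTTR = 7626
Ai = 7608 / 7626
Ai = 0.9976

0.9976


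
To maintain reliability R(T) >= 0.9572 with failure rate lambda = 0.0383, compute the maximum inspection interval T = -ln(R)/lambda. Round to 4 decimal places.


R_target = 0.9572
lambda = 0.0383
-ln(0.9572) = 0.0437
T = 0.0437 / 0.0383
T = 1.1421

1.1421


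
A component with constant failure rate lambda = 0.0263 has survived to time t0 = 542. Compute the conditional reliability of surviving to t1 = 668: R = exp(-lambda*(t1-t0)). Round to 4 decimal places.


lambda = 0.0263
t0 = 542, t1 = 668
t1 - t0 = 126
lambda * (t1-t0) = 0.0263 * 126 = 3.3138
R = exp(-3.3138)
R = 0.0364

0.0364
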